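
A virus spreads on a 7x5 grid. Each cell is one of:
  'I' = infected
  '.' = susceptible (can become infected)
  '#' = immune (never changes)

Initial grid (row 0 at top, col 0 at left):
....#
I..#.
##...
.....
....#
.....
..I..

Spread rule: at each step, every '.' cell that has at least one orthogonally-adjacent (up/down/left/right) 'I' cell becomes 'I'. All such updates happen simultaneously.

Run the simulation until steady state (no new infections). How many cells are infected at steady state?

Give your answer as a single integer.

Answer: 30

Derivation:
Step 0 (initial): 2 infected
Step 1: +5 new -> 7 infected
Step 2: +7 new -> 14 infected
Step 3: +7 new -> 21 infected
Step 4: +5 new -> 26 infected
Step 5: +3 new -> 29 infected
Step 6: +1 new -> 30 infected
Step 7: +0 new -> 30 infected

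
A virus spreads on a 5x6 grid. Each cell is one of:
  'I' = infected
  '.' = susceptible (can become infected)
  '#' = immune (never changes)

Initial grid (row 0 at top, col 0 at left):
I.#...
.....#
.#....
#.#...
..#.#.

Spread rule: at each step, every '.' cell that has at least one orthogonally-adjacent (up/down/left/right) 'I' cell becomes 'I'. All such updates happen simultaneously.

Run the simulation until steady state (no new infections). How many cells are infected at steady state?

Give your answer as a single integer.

Step 0 (initial): 1 infected
Step 1: +2 new -> 3 infected
Step 2: +2 new -> 5 infected
Step 3: +1 new -> 6 infected
Step 4: +2 new -> 8 infected
Step 5: +3 new -> 11 infected
Step 6: +3 new -> 14 infected
Step 7: +4 new -> 18 infected
Step 8: +1 new -> 19 infected
Step 9: +1 new -> 20 infected
Step 10: +0 new -> 20 infected

Answer: 20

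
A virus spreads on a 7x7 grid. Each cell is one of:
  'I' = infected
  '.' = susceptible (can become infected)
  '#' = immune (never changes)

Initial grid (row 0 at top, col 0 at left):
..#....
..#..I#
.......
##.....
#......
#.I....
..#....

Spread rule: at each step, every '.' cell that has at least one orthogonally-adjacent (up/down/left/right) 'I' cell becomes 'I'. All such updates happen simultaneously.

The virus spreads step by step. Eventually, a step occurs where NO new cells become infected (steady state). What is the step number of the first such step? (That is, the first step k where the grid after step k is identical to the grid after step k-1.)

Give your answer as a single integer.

Step 0 (initial): 2 infected
Step 1: +6 new -> 8 infected
Step 2: +12 new -> 20 infected
Step 3: +11 new -> 31 infected
Step 4: +4 new -> 35 infected
Step 5: +3 new -> 38 infected
Step 6: +2 new -> 40 infected
Step 7: +1 new -> 41 infected
Step 8: +0 new -> 41 infected

Answer: 8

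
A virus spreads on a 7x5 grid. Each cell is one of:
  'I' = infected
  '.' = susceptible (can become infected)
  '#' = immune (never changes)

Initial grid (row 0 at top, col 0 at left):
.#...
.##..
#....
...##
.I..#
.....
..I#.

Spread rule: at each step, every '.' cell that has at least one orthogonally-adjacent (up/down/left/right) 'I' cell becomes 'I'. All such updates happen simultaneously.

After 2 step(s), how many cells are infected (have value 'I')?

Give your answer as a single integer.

Answer: 15

Derivation:
Step 0 (initial): 2 infected
Step 1: +6 new -> 8 infected
Step 2: +7 new -> 15 infected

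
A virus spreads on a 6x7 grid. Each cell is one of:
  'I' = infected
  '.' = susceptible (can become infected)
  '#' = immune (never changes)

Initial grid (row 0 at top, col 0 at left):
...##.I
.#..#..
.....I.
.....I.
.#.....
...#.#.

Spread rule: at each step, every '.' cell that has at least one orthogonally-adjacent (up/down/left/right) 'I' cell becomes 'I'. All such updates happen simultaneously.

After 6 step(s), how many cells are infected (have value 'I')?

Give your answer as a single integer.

Answer: 33

Derivation:
Step 0 (initial): 3 infected
Step 1: +8 new -> 11 infected
Step 2: +4 new -> 15 infected
Step 3: +6 new -> 21 infected
Step 4: +4 new -> 25 infected
Step 5: +4 new -> 29 infected
Step 6: +4 new -> 33 infected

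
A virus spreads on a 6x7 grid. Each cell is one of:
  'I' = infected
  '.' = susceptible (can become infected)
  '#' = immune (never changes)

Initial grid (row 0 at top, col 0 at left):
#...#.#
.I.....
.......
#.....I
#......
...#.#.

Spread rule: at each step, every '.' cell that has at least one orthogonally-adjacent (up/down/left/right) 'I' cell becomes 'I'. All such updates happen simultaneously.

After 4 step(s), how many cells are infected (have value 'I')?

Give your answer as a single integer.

Answer: 33

Derivation:
Step 0 (initial): 2 infected
Step 1: +7 new -> 9 infected
Step 2: +10 new -> 19 infected
Step 3: +9 new -> 28 infected
Step 4: +5 new -> 33 infected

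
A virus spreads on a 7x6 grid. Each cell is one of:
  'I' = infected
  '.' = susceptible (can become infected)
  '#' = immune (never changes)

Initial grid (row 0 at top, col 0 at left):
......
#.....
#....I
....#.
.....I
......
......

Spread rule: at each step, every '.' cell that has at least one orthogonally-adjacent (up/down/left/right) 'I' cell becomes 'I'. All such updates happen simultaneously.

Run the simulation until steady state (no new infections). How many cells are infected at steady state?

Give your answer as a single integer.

Step 0 (initial): 2 infected
Step 1: +5 new -> 7 infected
Step 2: +6 new -> 13 infected
Step 3: +7 new -> 20 infected
Step 4: +7 new -> 27 infected
Step 5: +6 new -> 33 infected
Step 6: +4 new -> 37 infected
Step 7: +2 new -> 39 infected
Step 8: +0 new -> 39 infected

Answer: 39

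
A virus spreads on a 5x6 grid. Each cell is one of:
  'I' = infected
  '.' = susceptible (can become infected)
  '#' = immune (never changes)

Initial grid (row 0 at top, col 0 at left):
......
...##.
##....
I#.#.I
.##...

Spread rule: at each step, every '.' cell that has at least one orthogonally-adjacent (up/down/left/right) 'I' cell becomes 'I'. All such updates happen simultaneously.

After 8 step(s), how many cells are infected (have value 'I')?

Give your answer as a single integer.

Answer: 22

Derivation:
Step 0 (initial): 2 infected
Step 1: +4 new -> 6 infected
Step 2: +3 new -> 9 infected
Step 3: +3 new -> 12 infected
Step 4: +2 new -> 14 infected
Step 5: +3 new -> 17 infected
Step 6: +2 new -> 19 infected
Step 7: +2 new -> 21 infected
Step 8: +1 new -> 22 infected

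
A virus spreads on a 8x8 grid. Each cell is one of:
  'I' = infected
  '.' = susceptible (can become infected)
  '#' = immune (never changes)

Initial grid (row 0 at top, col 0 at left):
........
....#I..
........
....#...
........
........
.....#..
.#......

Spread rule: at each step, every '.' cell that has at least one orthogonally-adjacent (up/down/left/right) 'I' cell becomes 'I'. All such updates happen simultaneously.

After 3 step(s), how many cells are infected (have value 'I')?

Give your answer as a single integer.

Step 0 (initial): 1 infected
Step 1: +3 new -> 4 infected
Step 2: +6 new -> 10 infected
Step 3: +6 new -> 16 infected

Answer: 16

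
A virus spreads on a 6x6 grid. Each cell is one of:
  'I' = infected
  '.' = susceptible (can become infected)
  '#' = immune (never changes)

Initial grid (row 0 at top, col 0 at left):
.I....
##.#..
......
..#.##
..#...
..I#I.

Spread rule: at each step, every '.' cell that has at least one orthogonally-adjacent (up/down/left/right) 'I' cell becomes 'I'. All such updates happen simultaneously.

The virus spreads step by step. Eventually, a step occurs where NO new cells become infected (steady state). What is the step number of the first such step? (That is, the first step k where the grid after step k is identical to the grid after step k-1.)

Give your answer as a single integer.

Answer: 7

Derivation:
Step 0 (initial): 3 infected
Step 1: +5 new -> 8 infected
Step 2: +6 new -> 14 infected
Step 3: +5 new -> 19 infected
Step 4: +5 new -> 24 infected
Step 5: +3 new -> 27 infected
Step 6: +1 new -> 28 infected
Step 7: +0 new -> 28 infected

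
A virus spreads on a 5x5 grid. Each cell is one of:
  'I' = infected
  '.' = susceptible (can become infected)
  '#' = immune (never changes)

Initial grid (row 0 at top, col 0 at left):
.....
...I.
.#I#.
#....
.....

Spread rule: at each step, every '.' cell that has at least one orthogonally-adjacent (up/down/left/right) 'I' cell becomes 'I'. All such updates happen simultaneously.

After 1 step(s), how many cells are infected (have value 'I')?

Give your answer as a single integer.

Answer: 6

Derivation:
Step 0 (initial): 2 infected
Step 1: +4 new -> 6 infected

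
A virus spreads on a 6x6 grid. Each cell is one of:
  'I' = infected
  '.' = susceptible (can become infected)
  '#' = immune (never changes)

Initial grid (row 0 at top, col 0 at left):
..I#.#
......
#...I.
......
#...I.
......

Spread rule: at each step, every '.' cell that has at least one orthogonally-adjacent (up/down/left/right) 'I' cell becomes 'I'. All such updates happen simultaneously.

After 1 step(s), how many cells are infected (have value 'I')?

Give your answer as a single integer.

Answer: 12

Derivation:
Step 0 (initial): 3 infected
Step 1: +9 new -> 12 infected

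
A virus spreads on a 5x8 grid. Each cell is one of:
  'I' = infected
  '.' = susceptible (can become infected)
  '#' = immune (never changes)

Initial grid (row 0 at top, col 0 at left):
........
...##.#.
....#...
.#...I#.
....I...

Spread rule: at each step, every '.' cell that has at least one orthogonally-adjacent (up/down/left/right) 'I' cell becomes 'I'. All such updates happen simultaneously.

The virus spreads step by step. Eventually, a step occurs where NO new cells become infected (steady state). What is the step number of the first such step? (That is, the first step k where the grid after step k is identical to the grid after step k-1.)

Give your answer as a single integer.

Answer: 9

Derivation:
Step 0 (initial): 2 infected
Step 1: +4 new -> 6 infected
Step 2: +5 new -> 11 infected
Step 3: +6 new -> 17 infected
Step 4: +6 new -> 23 infected
Step 5: +5 new -> 28 infected
Step 6: +3 new -> 31 infected
Step 7: +2 new -> 33 infected
Step 8: +1 new -> 34 infected
Step 9: +0 new -> 34 infected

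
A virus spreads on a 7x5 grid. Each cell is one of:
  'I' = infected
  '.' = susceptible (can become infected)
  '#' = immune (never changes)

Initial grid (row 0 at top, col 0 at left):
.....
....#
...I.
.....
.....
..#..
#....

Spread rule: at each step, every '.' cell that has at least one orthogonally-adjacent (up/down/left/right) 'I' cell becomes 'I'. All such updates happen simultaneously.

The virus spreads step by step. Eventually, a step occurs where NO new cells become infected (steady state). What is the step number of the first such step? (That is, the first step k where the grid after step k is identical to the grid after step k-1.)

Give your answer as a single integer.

Answer: 7

Derivation:
Step 0 (initial): 1 infected
Step 1: +4 new -> 5 infected
Step 2: +6 new -> 11 infected
Step 3: +8 new -> 19 infected
Step 4: +6 new -> 25 infected
Step 5: +5 new -> 30 infected
Step 6: +2 new -> 32 infected
Step 7: +0 new -> 32 infected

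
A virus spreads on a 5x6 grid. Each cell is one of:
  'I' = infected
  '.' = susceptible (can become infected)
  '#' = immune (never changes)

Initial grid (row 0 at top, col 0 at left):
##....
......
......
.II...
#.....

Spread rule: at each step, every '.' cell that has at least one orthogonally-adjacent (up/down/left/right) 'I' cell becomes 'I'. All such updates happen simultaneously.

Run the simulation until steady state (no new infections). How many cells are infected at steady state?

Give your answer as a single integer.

Answer: 27

Derivation:
Step 0 (initial): 2 infected
Step 1: +6 new -> 8 infected
Step 2: +6 new -> 14 infected
Step 3: +6 new -> 20 infected
Step 4: +4 new -> 24 infected
Step 5: +2 new -> 26 infected
Step 6: +1 new -> 27 infected
Step 7: +0 new -> 27 infected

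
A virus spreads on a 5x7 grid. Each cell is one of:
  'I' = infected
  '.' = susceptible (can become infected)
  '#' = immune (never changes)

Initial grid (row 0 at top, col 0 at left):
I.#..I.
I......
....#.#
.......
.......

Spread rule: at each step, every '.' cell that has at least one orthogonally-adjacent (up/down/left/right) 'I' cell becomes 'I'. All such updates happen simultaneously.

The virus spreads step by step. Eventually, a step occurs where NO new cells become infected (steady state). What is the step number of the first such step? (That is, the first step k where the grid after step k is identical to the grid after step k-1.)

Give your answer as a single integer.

Answer: 7

Derivation:
Step 0 (initial): 3 infected
Step 1: +6 new -> 9 infected
Step 2: +7 new -> 16 infected
Step 3: +5 new -> 21 infected
Step 4: +6 new -> 27 infected
Step 5: +4 new -> 31 infected
Step 6: +1 new -> 32 infected
Step 7: +0 new -> 32 infected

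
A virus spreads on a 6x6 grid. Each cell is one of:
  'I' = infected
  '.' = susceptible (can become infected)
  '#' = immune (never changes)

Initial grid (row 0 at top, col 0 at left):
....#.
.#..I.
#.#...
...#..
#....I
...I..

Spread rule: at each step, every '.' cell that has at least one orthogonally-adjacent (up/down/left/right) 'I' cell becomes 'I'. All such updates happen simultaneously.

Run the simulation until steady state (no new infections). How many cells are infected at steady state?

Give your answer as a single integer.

Answer: 30

Derivation:
Step 0 (initial): 3 infected
Step 1: +9 new -> 12 infected
Step 2: +8 new -> 20 infected
Step 3: +4 new -> 24 infected
Step 4: +2 new -> 26 infected
Step 5: +3 new -> 29 infected
Step 6: +1 new -> 30 infected
Step 7: +0 new -> 30 infected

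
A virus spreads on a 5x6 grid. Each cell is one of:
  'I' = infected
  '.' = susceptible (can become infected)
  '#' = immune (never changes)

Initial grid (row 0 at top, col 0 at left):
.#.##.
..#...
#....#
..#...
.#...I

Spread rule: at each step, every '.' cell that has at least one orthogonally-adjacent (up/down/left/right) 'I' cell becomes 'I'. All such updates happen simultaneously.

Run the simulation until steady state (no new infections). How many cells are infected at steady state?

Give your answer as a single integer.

Step 0 (initial): 1 infected
Step 1: +2 new -> 3 infected
Step 2: +2 new -> 5 infected
Step 3: +3 new -> 8 infected
Step 4: +2 new -> 10 infected
Step 5: +3 new -> 13 infected
Step 6: +2 new -> 15 infected
Step 7: +2 new -> 17 infected
Step 8: +2 new -> 19 infected
Step 9: +2 new -> 21 infected
Step 10: +0 new -> 21 infected

Answer: 21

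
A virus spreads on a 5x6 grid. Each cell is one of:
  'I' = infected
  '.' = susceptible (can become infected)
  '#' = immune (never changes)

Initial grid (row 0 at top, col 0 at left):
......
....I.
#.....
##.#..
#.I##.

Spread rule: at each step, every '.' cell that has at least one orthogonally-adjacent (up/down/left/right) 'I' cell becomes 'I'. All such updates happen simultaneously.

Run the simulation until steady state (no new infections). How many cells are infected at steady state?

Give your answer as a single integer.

Step 0 (initial): 2 infected
Step 1: +6 new -> 8 infected
Step 2: +7 new -> 15 infected
Step 3: +4 new -> 19 infected
Step 4: +3 new -> 22 infected
Step 5: +1 new -> 23 infected
Step 6: +0 new -> 23 infected

Answer: 23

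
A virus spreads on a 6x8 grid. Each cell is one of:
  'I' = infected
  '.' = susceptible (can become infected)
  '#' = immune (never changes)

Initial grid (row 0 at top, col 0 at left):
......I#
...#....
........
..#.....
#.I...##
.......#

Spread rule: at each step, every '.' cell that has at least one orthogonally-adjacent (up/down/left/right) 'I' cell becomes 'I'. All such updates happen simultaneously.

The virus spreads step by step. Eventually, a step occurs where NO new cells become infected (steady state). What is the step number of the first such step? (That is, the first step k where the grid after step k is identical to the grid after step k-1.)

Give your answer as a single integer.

Answer: 7

Derivation:
Step 0 (initial): 2 infected
Step 1: +5 new -> 7 infected
Step 2: +9 new -> 16 infected
Step 3: +12 new -> 28 infected
Step 4: +8 new -> 36 infected
Step 5: +4 new -> 40 infected
Step 6: +1 new -> 41 infected
Step 7: +0 new -> 41 infected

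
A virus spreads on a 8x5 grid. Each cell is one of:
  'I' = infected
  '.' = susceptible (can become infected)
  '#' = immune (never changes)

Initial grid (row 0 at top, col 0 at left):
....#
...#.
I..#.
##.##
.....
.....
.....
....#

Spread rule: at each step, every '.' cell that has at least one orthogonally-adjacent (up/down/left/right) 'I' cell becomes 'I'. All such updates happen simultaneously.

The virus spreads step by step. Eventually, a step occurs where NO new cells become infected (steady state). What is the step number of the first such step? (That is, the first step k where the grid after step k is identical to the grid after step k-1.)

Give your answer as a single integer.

Step 0 (initial): 1 infected
Step 1: +2 new -> 3 infected
Step 2: +3 new -> 6 infected
Step 3: +3 new -> 9 infected
Step 4: +2 new -> 11 infected
Step 5: +4 new -> 15 infected
Step 6: +5 new -> 20 infected
Step 7: +5 new -> 25 infected
Step 8: +4 new -> 29 infected
Step 9: +1 new -> 30 infected
Step 10: +0 new -> 30 infected

Answer: 10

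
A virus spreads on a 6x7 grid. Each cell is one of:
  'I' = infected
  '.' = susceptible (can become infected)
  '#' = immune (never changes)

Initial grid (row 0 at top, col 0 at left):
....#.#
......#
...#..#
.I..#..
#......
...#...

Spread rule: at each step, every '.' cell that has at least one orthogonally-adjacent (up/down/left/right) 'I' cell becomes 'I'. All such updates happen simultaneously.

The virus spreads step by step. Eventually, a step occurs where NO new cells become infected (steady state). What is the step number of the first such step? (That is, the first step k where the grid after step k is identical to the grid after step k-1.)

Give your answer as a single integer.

Answer: 8

Derivation:
Step 0 (initial): 1 infected
Step 1: +4 new -> 5 infected
Step 2: +6 new -> 11 infected
Step 3: +6 new -> 17 infected
Step 4: +4 new -> 21 infected
Step 5: +4 new -> 25 infected
Step 6: +5 new -> 30 infected
Step 7: +4 new -> 34 infected
Step 8: +0 new -> 34 infected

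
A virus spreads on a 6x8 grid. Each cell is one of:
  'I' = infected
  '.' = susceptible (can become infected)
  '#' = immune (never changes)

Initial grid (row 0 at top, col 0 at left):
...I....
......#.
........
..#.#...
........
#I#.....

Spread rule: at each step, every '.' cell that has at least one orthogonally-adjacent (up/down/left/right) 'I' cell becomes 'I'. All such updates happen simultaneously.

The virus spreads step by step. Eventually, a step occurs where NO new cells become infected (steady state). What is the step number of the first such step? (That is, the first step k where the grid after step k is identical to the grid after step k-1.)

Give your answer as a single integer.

Step 0 (initial): 2 infected
Step 1: +4 new -> 6 infected
Step 2: +8 new -> 14 infected
Step 3: +10 new -> 24 infected
Step 4: +6 new -> 30 infected
Step 5: +5 new -> 35 infected
Step 6: +4 new -> 39 infected
Step 7: +3 new -> 42 infected
Step 8: +1 new -> 43 infected
Step 9: +0 new -> 43 infected

Answer: 9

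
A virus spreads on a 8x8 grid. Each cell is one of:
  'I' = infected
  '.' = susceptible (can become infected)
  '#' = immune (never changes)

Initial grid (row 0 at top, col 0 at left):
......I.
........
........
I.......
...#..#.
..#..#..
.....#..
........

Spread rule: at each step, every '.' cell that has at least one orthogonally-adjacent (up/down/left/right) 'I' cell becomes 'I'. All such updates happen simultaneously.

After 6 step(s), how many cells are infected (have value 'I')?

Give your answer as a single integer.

Answer: 49

Derivation:
Step 0 (initial): 2 infected
Step 1: +6 new -> 8 infected
Step 2: +9 new -> 17 infected
Step 3: +12 new -> 29 infected
Step 4: +11 new -> 40 infected
Step 5: +5 new -> 45 infected
Step 6: +4 new -> 49 infected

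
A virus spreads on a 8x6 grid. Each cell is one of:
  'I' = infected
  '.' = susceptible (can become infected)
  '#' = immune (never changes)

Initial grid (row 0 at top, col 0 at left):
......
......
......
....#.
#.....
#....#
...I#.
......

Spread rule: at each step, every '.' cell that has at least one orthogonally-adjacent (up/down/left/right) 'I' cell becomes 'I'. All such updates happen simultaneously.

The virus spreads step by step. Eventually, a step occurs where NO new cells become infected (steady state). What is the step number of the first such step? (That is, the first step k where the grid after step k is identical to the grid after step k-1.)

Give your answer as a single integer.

Step 0 (initial): 1 infected
Step 1: +3 new -> 4 infected
Step 2: +6 new -> 10 infected
Step 3: +7 new -> 17 infected
Step 4: +6 new -> 23 infected
Step 5: +5 new -> 28 infected
Step 6: +6 new -> 34 infected
Step 7: +5 new -> 39 infected
Step 8: +3 new -> 42 infected
Step 9: +1 new -> 43 infected
Step 10: +0 new -> 43 infected

Answer: 10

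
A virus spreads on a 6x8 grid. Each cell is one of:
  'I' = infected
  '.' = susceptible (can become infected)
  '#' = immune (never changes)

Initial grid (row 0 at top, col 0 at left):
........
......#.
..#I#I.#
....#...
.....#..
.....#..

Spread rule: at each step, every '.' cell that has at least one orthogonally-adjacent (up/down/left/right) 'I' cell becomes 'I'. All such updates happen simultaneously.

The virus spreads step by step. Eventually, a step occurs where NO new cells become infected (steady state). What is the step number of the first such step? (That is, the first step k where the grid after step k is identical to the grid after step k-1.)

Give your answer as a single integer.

Answer: 7

Derivation:
Step 0 (initial): 2 infected
Step 1: +5 new -> 7 infected
Step 2: +7 new -> 14 infected
Step 3: +10 new -> 24 infected
Step 4: +10 new -> 34 infected
Step 5: +6 new -> 40 infected
Step 6: +1 new -> 41 infected
Step 7: +0 new -> 41 infected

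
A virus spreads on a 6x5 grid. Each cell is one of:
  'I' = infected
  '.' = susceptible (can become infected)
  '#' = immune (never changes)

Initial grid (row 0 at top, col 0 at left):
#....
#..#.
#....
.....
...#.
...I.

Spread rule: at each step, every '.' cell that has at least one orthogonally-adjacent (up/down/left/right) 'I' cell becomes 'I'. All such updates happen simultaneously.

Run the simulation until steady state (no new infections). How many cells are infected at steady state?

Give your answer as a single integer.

Step 0 (initial): 1 infected
Step 1: +2 new -> 3 infected
Step 2: +3 new -> 6 infected
Step 3: +4 new -> 10 infected
Step 4: +5 new -> 15 infected
Step 5: +5 new -> 20 infected
Step 6: +3 new -> 23 infected
Step 7: +2 new -> 25 infected
Step 8: +0 new -> 25 infected

Answer: 25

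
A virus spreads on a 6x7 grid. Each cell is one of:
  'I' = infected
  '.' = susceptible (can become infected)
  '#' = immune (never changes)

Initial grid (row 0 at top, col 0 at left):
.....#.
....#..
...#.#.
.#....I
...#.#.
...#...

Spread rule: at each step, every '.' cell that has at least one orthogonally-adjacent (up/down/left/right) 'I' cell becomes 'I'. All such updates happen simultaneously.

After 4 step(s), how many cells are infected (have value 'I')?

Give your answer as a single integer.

Answer: 15

Derivation:
Step 0 (initial): 1 infected
Step 1: +3 new -> 4 infected
Step 2: +3 new -> 7 infected
Step 3: +6 new -> 13 infected
Step 4: +2 new -> 15 infected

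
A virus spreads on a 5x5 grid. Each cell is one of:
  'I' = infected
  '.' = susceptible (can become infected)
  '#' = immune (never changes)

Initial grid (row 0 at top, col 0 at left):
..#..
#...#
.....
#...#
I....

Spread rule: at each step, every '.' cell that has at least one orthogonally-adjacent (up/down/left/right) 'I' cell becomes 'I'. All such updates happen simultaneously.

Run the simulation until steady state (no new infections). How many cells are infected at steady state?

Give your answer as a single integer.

Step 0 (initial): 1 infected
Step 1: +1 new -> 2 infected
Step 2: +2 new -> 4 infected
Step 3: +3 new -> 7 infected
Step 4: +5 new -> 12 infected
Step 5: +3 new -> 15 infected
Step 6: +3 new -> 18 infected
Step 7: +1 new -> 19 infected
Step 8: +1 new -> 20 infected
Step 9: +0 new -> 20 infected

Answer: 20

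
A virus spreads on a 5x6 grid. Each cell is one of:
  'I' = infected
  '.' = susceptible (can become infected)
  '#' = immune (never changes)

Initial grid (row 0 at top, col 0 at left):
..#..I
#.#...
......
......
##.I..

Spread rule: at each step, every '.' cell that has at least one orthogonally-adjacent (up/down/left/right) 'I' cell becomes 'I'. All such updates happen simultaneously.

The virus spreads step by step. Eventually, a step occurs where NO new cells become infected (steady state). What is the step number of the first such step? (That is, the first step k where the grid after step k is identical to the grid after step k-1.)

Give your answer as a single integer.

Step 0 (initial): 2 infected
Step 1: +5 new -> 7 infected
Step 2: +7 new -> 14 infected
Step 3: +5 new -> 19 infected
Step 4: +2 new -> 21 infected
Step 5: +2 new -> 23 infected
Step 6: +1 new -> 24 infected
Step 7: +1 new -> 25 infected
Step 8: +0 new -> 25 infected

Answer: 8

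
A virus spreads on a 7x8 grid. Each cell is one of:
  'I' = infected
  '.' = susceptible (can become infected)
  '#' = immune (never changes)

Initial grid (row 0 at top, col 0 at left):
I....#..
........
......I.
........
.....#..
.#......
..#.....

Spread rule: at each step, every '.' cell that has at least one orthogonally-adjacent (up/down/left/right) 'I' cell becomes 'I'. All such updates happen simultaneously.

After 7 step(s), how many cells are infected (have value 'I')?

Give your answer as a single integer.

Answer: 52

Derivation:
Step 0 (initial): 2 infected
Step 1: +6 new -> 8 infected
Step 2: +10 new -> 18 infected
Step 3: +10 new -> 28 infected
Step 4: +10 new -> 38 infected
Step 5: +7 new -> 45 infected
Step 6: +4 new -> 49 infected
Step 7: +3 new -> 52 infected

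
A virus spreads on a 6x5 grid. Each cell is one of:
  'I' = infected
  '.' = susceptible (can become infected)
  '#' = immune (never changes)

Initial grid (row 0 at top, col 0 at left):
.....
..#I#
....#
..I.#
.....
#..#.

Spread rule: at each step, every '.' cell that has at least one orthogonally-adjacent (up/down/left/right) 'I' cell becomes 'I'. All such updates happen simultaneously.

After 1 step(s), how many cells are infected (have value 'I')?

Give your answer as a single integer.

Answer: 8

Derivation:
Step 0 (initial): 2 infected
Step 1: +6 new -> 8 infected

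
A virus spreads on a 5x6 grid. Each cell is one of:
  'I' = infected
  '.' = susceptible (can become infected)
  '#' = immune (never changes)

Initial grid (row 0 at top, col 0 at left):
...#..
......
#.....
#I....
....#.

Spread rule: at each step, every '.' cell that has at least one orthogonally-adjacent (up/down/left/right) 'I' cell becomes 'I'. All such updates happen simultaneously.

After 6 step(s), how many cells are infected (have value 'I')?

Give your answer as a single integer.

Step 0 (initial): 1 infected
Step 1: +3 new -> 4 infected
Step 2: +5 new -> 9 infected
Step 3: +6 new -> 15 infected
Step 4: +5 new -> 20 infected
Step 5: +3 new -> 23 infected
Step 6: +2 new -> 25 infected

Answer: 25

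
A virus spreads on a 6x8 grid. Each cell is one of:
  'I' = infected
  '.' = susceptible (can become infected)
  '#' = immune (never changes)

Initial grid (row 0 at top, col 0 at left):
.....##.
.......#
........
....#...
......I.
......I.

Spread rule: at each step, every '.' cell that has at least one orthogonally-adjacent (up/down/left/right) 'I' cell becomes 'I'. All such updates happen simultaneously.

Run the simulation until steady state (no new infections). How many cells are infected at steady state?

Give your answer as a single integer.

Step 0 (initial): 2 infected
Step 1: +5 new -> 7 infected
Step 2: +5 new -> 12 infected
Step 3: +5 new -> 17 infected
Step 4: +5 new -> 22 infected
Step 5: +5 new -> 27 infected
Step 6: +6 new -> 33 infected
Step 7: +4 new -> 37 infected
Step 8: +3 new -> 40 infected
Step 9: +2 new -> 42 infected
Step 10: +1 new -> 43 infected
Step 11: +0 new -> 43 infected

Answer: 43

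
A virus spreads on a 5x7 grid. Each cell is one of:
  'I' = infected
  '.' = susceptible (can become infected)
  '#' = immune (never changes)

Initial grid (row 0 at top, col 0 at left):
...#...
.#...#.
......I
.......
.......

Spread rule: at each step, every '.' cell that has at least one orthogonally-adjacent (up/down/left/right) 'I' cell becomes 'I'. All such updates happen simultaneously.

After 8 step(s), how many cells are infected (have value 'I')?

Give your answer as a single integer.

Answer: 32

Derivation:
Step 0 (initial): 1 infected
Step 1: +3 new -> 4 infected
Step 2: +4 new -> 8 infected
Step 3: +5 new -> 13 infected
Step 4: +5 new -> 18 infected
Step 5: +4 new -> 22 infected
Step 6: +4 new -> 26 infected
Step 7: +4 new -> 30 infected
Step 8: +2 new -> 32 infected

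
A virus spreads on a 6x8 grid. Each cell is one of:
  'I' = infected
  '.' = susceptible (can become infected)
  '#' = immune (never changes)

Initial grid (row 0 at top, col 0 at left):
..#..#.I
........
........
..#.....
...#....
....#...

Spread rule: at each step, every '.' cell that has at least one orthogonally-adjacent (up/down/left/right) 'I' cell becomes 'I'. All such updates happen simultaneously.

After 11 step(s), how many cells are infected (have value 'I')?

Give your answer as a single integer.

Answer: 40

Derivation:
Step 0 (initial): 1 infected
Step 1: +2 new -> 3 infected
Step 2: +2 new -> 5 infected
Step 3: +3 new -> 8 infected
Step 4: +4 new -> 12 infected
Step 5: +6 new -> 18 infected
Step 6: +6 new -> 24 infected
Step 7: +5 new -> 29 infected
Step 8: +3 new -> 32 infected
Step 9: +3 new -> 35 infected
Step 10: +2 new -> 37 infected
Step 11: +3 new -> 40 infected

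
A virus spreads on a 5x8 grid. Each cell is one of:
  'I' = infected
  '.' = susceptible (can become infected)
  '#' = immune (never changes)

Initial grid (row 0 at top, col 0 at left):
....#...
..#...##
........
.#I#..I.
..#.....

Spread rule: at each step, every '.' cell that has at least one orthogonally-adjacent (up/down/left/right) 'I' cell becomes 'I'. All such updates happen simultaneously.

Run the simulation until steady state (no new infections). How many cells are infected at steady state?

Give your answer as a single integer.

Answer: 33

Derivation:
Step 0 (initial): 2 infected
Step 1: +5 new -> 7 infected
Step 2: +7 new -> 14 infected
Step 3: +6 new -> 20 infected
Step 4: +7 new -> 27 infected
Step 5: +4 new -> 31 infected
Step 6: +2 new -> 33 infected
Step 7: +0 new -> 33 infected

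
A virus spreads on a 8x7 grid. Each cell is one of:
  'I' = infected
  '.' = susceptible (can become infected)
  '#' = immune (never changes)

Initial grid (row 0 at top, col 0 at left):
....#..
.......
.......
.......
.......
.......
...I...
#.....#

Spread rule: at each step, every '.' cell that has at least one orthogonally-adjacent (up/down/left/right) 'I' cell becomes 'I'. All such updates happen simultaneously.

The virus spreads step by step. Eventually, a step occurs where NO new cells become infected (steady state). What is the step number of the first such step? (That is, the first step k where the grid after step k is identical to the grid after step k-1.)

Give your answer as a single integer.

Answer: 10

Derivation:
Step 0 (initial): 1 infected
Step 1: +4 new -> 5 infected
Step 2: +7 new -> 12 infected
Step 3: +9 new -> 21 infected
Step 4: +7 new -> 28 infected
Step 5: +7 new -> 35 infected
Step 6: +7 new -> 42 infected
Step 7: +5 new -> 47 infected
Step 8: +4 new -> 51 infected
Step 9: +2 new -> 53 infected
Step 10: +0 new -> 53 infected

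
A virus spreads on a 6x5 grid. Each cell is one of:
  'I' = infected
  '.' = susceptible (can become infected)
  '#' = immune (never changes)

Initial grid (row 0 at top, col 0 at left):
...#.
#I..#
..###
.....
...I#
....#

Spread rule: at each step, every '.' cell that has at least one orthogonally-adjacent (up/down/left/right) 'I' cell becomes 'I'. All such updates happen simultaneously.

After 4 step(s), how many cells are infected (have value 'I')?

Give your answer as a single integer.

Step 0 (initial): 2 infected
Step 1: +6 new -> 8 infected
Step 2: +9 new -> 17 infected
Step 3: +3 new -> 20 infected
Step 4: +1 new -> 21 infected

Answer: 21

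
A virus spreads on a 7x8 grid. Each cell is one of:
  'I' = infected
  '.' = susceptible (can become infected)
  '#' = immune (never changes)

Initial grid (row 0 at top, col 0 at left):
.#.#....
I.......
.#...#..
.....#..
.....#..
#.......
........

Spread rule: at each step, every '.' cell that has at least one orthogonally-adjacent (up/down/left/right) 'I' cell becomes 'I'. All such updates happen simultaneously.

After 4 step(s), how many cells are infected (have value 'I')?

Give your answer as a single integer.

Step 0 (initial): 1 infected
Step 1: +3 new -> 4 infected
Step 2: +2 new -> 6 infected
Step 3: +5 new -> 11 infected
Step 4: +4 new -> 15 infected

Answer: 15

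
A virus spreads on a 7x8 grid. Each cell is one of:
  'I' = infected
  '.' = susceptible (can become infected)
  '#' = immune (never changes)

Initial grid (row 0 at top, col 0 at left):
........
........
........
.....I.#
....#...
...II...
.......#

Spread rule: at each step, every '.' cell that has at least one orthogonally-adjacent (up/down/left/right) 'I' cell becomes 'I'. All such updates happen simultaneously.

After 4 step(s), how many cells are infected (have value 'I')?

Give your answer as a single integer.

Step 0 (initial): 3 infected
Step 1: +9 new -> 12 infected
Step 2: +10 new -> 22 infected
Step 3: +12 new -> 34 infected
Step 4: +8 new -> 42 infected

Answer: 42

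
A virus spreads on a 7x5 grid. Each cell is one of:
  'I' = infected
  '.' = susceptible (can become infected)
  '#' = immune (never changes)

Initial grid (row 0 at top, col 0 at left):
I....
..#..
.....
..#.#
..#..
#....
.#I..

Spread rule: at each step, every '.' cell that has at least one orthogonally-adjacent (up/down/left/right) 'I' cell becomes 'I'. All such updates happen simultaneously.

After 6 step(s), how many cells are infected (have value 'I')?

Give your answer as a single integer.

Step 0 (initial): 2 infected
Step 1: +4 new -> 6 infected
Step 2: +6 new -> 12 infected
Step 3: +6 new -> 18 infected
Step 4: +7 new -> 25 infected
Step 5: +2 new -> 27 infected
Step 6: +1 new -> 28 infected

Answer: 28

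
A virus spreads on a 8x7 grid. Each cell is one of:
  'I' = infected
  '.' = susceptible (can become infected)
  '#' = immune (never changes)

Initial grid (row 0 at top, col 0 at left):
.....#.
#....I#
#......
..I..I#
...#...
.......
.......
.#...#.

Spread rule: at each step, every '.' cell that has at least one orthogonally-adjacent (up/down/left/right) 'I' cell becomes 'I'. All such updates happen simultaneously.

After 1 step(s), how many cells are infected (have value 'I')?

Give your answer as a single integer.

Answer: 11

Derivation:
Step 0 (initial): 3 infected
Step 1: +8 new -> 11 infected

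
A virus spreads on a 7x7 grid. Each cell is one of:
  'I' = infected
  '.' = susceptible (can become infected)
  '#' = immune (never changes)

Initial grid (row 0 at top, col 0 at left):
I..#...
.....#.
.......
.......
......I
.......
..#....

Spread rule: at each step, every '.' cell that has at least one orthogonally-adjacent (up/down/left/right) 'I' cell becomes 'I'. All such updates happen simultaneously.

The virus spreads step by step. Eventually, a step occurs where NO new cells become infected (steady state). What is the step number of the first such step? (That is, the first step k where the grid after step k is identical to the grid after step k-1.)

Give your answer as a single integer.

Answer: 8

Derivation:
Step 0 (initial): 2 infected
Step 1: +5 new -> 7 infected
Step 2: +8 new -> 15 infected
Step 3: +9 new -> 24 infected
Step 4: +10 new -> 34 infected
Step 5: +8 new -> 42 infected
Step 6: +3 new -> 45 infected
Step 7: +1 new -> 46 infected
Step 8: +0 new -> 46 infected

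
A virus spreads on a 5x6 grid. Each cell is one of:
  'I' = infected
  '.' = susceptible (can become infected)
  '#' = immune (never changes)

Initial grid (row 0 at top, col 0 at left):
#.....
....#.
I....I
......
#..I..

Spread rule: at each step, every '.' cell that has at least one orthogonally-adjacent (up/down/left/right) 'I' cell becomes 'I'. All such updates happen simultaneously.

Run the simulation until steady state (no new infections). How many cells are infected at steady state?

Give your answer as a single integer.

Answer: 27

Derivation:
Step 0 (initial): 3 infected
Step 1: +9 new -> 12 infected
Step 2: +9 new -> 21 infected
Step 3: +4 new -> 25 infected
Step 4: +2 new -> 27 infected
Step 5: +0 new -> 27 infected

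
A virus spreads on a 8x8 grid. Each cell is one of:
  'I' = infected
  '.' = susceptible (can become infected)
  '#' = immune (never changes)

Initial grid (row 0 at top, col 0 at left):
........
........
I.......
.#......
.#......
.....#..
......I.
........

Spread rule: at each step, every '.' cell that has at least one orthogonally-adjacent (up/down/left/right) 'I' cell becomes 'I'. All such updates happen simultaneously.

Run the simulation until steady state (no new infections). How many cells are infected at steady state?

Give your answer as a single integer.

Step 0 (initial): 2 infected
Step 1: +7 new -> 9 infected
Step 2: +9 new -> 18 infected
Step 3: +11 new -> 29 infected
Step 4: +14 new -> 43 infected
Step 5: +11 new -> 54 infected
Step 6: +5 new -> 59 infected
Step 7: +2 new -> 61 infected
Step 8: +0 new -> 61 infected

Answer: 61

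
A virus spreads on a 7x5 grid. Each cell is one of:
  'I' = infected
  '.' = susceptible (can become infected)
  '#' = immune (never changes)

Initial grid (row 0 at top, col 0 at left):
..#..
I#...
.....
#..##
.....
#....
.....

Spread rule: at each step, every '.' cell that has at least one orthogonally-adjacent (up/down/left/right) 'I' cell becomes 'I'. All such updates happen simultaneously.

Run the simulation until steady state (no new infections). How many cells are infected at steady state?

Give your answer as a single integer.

Step 0 (initial): 1 infected
Step 1: +2 new -> 3 infected
Step 2: +2 new -> 5 infected
Step 3: +2 new -> 7 infected
Step 4: +4 new -> 11 infected
Step 5: +5 new -> 16 infected
Step 6: +5 new -> 21 infected
Step 7: +5 new -> 26 infected
Step 8: +2 new -> 28 infected
Step 9: +1 new -> 29 infected
Step 10: +0 new -> 29 infected

Answer: 29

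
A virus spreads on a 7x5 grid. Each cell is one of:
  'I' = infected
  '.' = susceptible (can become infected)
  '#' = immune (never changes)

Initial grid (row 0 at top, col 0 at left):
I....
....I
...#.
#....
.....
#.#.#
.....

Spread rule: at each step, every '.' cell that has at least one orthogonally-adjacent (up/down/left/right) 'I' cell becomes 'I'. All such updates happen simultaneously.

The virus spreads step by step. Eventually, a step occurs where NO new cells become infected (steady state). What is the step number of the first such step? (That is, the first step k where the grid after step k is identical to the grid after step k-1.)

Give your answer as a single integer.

Answer: 9

Derivation:
Step 0 (initial): 2 infected
Step 1: +5 new -> 7 infected
Step 2: +6 new -> 13 infected
Step 3: +4 new -> 17 infected
Step 4: +3 new -> 20 infected
Step 5: +3 new -> 23 infected
Step 6: +3 new -> 26 infected
Step 7: +3 new -> 29 infected
Step 8: +1 new -> 30 infected
Step 9: +0 new -> 30 infected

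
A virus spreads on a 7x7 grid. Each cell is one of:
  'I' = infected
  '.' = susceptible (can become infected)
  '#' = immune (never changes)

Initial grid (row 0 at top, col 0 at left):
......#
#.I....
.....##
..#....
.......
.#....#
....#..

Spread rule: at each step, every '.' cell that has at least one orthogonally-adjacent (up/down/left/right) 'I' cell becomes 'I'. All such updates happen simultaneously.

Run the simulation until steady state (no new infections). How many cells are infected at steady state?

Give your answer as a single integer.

Answer: 41

Derivation:
Step 0 (initial): 1 infected
Step 1: +4 new -> 5 infected
Step 2: +5 new -> 10 infected
Step 3: +7 new -> 17 infected
Step 4: +6 new -> 23 infected
Step 5: +5 new -> 28 infected
Step 6: +6 new -> 34 infected
Step 7: +4 new -> 38 infected
Step 8: +2 new -> 40 infected
Step 9: +1 new -> 41 infected
Step 10: +0 new -> 41 infected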